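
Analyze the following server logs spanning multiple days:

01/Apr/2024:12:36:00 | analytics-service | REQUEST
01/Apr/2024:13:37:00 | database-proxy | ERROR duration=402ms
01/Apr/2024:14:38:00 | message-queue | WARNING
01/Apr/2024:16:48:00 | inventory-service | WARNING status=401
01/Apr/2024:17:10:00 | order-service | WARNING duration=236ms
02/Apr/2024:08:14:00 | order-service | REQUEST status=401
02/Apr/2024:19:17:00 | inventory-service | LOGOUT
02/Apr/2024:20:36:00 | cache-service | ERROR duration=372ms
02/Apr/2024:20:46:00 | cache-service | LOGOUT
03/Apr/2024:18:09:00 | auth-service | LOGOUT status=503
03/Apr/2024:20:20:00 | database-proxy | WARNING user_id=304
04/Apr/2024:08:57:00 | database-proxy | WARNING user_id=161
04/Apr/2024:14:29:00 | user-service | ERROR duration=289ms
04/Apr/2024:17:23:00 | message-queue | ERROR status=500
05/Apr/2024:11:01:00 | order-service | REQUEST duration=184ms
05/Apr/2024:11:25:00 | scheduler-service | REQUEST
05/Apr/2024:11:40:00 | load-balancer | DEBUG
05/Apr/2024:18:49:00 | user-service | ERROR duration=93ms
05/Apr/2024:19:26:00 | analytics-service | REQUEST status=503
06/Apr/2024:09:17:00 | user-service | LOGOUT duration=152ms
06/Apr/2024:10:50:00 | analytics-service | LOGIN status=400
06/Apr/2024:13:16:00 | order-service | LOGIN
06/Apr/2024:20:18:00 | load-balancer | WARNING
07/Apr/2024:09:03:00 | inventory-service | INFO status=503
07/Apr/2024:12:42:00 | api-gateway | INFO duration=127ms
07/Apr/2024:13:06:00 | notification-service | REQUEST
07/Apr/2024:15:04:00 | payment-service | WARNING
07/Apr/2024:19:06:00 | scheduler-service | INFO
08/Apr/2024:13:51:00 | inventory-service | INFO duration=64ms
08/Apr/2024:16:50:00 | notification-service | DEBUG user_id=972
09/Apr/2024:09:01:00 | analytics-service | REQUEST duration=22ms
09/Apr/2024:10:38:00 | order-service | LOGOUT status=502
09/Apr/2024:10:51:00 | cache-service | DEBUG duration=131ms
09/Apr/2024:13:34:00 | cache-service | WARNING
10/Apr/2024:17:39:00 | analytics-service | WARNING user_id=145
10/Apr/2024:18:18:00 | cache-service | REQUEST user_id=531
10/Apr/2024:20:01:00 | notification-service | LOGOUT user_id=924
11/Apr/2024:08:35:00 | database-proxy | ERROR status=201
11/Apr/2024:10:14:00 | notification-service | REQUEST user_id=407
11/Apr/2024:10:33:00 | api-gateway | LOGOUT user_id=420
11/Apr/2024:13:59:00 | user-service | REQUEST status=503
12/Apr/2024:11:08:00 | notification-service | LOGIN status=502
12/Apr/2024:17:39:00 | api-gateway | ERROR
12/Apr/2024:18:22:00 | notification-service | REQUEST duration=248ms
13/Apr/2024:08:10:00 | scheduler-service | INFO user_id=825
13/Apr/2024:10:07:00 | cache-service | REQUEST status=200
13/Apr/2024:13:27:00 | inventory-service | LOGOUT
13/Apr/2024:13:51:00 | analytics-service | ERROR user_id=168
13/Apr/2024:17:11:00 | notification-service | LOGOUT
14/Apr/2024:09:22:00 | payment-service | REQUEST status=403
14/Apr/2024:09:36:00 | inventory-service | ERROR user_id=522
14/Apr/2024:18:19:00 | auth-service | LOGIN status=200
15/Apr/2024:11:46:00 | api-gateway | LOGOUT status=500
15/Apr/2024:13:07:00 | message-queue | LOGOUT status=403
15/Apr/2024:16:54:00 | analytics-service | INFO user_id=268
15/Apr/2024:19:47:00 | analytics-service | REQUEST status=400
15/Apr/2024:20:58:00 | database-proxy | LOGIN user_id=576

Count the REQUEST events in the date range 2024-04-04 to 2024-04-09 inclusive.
5

To filter by date range:

1. Date range: 2024-04-04 through 2024-04-09, both dates inclusive
2. Filter for REQUEST events whose date falls in this range
3. Count matching events: 5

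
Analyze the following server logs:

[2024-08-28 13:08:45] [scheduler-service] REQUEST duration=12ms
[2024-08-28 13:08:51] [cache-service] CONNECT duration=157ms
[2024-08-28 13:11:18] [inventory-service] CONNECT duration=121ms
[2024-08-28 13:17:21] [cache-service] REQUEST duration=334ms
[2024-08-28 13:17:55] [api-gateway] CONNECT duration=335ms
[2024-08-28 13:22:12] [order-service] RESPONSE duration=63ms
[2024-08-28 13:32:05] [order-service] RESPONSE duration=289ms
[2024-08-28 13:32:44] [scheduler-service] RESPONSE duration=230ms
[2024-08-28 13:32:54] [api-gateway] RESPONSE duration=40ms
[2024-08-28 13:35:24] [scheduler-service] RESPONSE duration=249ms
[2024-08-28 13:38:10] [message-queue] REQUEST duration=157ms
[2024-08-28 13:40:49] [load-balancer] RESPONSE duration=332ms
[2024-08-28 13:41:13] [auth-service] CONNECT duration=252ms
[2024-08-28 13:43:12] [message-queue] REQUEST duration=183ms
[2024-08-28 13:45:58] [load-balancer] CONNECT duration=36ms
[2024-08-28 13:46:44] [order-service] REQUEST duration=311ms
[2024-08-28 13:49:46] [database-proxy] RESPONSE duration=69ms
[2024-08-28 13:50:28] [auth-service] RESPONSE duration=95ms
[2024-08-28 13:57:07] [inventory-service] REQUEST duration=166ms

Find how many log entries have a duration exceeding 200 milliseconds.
8

To count timeouts:

1. Threshold: 200ms
2. Extract duration from each log entry
3. Count entries where duration > 200
4. Timeout count: 8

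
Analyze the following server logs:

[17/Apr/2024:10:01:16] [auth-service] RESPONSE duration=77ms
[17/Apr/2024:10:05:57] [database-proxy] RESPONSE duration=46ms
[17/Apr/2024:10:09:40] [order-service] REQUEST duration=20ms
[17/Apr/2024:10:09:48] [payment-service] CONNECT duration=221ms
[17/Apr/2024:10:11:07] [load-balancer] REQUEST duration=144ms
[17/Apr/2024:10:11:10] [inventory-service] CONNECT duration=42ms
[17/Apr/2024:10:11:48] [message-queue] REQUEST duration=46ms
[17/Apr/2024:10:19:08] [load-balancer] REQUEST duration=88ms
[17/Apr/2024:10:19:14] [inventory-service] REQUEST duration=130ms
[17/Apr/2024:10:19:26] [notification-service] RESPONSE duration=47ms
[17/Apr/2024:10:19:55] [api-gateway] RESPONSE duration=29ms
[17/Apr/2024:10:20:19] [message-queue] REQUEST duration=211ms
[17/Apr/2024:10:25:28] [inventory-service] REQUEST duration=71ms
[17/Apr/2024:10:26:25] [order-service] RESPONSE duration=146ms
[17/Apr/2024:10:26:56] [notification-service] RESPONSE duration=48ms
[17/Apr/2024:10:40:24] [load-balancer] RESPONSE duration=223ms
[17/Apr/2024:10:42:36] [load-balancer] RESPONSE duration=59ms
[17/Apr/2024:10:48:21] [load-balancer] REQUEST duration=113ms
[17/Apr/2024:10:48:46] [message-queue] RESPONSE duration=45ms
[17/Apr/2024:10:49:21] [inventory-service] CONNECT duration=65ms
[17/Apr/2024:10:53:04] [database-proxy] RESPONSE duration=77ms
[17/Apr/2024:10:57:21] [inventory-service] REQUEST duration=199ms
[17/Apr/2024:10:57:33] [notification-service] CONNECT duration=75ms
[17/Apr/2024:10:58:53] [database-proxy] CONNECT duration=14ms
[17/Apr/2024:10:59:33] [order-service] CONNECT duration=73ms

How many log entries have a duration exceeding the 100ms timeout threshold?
8

To count timeouts:

1. Threshold: 100ms
2. Extract duration from each log entry
3. Count entries where duration > 100
4. Timeout count: 8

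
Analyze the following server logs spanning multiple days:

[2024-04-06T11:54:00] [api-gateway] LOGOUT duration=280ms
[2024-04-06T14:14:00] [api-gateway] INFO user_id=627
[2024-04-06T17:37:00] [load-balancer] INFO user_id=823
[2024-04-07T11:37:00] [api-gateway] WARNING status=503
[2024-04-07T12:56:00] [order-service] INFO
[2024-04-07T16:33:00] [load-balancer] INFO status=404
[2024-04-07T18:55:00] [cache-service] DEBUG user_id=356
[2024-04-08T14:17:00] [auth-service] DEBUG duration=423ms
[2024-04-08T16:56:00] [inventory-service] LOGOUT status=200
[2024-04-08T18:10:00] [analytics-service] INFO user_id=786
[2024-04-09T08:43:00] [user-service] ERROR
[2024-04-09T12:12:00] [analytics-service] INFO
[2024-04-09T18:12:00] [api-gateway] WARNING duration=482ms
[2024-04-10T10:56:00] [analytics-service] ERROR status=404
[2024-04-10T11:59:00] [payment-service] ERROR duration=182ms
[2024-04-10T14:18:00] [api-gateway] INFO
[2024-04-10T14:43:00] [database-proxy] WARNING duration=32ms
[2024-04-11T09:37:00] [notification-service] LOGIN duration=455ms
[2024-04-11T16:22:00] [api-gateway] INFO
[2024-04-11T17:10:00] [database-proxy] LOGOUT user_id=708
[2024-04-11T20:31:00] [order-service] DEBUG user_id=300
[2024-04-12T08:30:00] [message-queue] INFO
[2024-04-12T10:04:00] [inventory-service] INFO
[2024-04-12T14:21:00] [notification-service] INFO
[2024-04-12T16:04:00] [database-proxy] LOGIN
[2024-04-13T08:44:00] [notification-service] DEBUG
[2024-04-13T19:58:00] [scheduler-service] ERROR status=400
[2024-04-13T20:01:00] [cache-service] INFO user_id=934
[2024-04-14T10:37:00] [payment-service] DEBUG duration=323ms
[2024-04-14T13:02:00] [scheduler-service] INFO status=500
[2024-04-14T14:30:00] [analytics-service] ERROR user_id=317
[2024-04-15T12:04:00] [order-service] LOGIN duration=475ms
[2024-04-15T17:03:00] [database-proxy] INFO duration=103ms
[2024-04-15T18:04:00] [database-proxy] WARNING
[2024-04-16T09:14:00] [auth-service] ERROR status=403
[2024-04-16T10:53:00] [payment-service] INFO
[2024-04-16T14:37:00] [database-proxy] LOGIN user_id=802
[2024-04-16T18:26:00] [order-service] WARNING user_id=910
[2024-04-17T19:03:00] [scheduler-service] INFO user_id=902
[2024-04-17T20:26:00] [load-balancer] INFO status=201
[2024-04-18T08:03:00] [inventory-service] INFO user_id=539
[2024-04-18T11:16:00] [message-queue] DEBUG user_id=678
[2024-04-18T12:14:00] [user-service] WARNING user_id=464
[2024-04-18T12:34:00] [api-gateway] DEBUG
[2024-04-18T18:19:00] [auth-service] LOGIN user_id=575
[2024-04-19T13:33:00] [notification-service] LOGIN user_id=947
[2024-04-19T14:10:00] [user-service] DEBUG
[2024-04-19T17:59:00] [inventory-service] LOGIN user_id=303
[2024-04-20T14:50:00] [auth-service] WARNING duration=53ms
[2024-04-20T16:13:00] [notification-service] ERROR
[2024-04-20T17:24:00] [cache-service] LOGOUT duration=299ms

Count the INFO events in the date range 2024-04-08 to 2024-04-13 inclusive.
8

To filter by date range:

1. Date range: 2024-04-08 through 2024-04-13, both dates inclusive
2. Filter for INFO events whose date falls in this range
3. Count matching events: 8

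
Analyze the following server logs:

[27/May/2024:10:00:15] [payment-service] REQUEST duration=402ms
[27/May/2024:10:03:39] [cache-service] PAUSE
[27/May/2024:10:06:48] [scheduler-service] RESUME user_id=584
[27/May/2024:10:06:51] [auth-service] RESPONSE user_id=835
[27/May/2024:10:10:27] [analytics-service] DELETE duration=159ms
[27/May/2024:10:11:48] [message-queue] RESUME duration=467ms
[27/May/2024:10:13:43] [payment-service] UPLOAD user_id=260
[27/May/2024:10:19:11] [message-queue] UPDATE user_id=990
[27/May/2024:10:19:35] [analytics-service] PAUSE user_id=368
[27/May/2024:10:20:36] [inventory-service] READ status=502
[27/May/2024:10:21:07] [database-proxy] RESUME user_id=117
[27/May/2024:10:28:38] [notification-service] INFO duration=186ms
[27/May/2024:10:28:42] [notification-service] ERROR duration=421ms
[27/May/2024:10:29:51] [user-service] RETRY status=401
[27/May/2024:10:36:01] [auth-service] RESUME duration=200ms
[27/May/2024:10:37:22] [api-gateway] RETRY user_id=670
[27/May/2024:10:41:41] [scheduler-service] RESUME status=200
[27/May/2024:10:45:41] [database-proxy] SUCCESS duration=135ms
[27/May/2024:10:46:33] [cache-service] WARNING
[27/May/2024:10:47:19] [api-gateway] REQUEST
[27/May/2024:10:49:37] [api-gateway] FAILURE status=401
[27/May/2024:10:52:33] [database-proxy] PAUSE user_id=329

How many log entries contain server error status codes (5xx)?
1

To find matching entries:

1. Pattern to match: server error status codes (5xx)
2. Scan each log entry for the pattern
3. Count matches: 1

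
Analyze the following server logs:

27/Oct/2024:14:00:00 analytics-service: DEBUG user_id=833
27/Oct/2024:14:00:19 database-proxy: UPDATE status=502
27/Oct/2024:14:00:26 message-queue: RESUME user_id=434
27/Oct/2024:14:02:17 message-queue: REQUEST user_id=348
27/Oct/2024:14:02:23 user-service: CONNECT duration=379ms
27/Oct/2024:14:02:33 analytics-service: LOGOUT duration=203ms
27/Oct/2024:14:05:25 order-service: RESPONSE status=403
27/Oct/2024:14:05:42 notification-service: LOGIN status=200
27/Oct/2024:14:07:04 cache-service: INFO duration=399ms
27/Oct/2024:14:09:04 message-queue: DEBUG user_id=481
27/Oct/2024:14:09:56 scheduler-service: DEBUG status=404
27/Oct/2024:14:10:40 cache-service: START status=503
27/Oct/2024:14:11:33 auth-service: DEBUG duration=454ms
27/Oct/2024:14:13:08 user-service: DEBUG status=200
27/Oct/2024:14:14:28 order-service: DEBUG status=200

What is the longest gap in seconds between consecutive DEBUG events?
544

To find the longest gap:

1. Extract all DEBUG events in chronological order
2. Calculate time differences between consecutive events
3. Find the maximum difference
4. Longest gap: 544 seconds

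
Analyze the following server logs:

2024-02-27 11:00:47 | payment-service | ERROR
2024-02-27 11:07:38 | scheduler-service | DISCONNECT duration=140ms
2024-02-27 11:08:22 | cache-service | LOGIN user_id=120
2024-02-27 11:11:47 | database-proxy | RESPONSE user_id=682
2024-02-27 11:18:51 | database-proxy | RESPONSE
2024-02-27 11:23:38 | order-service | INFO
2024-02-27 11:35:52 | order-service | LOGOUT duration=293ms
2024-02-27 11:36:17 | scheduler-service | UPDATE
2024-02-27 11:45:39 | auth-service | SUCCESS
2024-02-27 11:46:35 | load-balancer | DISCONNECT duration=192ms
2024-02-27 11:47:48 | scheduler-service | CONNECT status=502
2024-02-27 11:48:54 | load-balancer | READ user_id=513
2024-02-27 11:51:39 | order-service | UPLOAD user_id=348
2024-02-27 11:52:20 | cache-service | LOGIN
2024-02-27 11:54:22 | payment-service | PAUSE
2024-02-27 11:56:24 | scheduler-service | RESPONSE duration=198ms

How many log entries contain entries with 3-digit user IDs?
4

To find matching entries:

1. Pattern to match: entries with 3-digit user IDs
2. Scan each log entry for the pattern
3. Count matches: 4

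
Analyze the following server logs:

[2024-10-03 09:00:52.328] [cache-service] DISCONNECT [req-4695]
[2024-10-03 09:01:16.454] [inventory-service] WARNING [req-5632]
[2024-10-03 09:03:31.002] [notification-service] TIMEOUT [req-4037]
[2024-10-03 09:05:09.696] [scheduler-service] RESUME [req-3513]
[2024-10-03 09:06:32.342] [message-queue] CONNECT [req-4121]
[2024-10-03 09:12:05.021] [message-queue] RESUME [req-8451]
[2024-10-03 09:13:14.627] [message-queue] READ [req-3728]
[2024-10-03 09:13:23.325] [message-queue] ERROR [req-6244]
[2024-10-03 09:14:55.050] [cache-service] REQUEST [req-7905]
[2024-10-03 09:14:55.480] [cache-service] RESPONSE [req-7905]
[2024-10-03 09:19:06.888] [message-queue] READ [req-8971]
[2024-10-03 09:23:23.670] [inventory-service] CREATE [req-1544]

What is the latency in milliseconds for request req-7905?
430

To calculate latency:

1. Find REQUEST with id req-7905: 2024-10-03 09:14:55.050
2. Find RESPONSE with id req-7905: 2024-10-03 09:14:55.480
3. Latency: 2024-10-03 09:14:55.480 - 2024-10-03 09:14:55.050 = 430ms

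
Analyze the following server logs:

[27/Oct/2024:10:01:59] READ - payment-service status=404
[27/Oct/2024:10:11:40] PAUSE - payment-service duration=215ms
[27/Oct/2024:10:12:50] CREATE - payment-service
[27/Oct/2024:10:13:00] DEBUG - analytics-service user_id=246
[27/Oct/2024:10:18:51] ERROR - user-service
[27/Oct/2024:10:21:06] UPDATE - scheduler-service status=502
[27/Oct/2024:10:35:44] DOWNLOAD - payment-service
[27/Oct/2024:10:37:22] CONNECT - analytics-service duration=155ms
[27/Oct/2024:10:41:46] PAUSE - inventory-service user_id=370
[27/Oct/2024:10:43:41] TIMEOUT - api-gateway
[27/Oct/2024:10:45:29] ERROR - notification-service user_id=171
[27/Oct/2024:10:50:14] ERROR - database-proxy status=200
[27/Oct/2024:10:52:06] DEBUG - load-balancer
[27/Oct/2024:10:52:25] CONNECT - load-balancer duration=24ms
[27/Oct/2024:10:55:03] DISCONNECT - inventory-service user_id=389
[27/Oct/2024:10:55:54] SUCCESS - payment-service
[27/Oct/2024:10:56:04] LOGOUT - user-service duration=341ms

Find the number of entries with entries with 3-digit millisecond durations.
3

To find matching entries:

1. Pattern to match: entries with 3-digit millisecond durations
2. Scan each log entry for the pattern
3. Count matches: 3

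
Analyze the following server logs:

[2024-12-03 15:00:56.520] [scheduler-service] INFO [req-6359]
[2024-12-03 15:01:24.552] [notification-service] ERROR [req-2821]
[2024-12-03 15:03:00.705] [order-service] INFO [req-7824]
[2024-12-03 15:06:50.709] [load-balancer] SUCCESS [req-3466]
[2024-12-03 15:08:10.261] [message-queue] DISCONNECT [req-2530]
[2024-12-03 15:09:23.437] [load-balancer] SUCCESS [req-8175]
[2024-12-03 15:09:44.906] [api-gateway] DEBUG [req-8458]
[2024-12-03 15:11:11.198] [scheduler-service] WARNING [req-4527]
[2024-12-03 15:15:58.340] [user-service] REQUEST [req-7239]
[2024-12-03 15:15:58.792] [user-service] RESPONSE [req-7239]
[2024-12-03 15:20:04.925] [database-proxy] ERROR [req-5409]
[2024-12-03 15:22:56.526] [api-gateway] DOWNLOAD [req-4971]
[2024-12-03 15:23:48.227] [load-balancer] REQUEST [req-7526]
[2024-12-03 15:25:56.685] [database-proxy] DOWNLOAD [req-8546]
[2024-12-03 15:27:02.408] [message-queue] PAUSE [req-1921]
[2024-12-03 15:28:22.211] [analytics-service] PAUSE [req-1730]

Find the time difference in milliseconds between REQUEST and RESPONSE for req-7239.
452

To calculate latency:

1. Find REQUEST with id req-7239: 2024-12-03 15:15:58.340
2. Find RESPONSE with id req-7239: 2024-12-03 15:15:58.792
3. Latency: 2024-12-03 15:15:58.792 - 2024-12-03 15:15:58.340 = 452ms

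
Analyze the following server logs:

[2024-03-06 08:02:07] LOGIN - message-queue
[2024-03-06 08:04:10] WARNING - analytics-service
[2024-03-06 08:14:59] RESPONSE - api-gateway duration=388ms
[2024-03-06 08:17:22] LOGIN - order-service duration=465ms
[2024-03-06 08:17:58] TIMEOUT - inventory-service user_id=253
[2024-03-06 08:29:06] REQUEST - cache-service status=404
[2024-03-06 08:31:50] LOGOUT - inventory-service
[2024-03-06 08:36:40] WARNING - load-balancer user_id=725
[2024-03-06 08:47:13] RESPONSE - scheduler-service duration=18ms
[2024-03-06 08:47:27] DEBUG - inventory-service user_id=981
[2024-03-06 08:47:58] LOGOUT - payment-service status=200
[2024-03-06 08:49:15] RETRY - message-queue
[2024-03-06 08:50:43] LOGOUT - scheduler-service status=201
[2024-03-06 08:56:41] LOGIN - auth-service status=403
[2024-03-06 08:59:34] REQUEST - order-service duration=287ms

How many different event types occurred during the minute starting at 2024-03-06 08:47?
3

To count unique event types:

1. Filter events in the minute starting at 2024-03-06 08:47
2. Extract event types from matching entries
3. Count unique types: 3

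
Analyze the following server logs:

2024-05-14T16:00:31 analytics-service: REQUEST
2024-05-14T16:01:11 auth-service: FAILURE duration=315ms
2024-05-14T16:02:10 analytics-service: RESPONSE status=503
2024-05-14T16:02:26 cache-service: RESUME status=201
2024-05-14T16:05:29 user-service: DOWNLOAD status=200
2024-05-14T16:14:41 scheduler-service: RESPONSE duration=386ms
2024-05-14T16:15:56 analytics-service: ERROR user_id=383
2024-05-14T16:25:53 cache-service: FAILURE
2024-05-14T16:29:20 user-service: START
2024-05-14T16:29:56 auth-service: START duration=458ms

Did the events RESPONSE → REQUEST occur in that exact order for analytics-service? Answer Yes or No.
No

To verify sequence order:

1. Find all events in sequence RESPONSE → REQUEST for analytics-service
2. Extract their timestamps
3. Check if timestamps are in ascending order
4. Result: No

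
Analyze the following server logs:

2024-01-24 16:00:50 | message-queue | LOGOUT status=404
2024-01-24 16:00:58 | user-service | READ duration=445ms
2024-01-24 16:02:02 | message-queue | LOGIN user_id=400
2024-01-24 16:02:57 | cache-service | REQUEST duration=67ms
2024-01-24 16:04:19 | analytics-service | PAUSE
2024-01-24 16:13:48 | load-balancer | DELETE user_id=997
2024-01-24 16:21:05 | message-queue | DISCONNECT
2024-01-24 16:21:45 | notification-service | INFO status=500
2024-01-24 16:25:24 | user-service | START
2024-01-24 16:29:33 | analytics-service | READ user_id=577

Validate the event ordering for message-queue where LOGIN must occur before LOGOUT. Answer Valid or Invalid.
Invalid

To validate ordering:

1. Required order: LOGIN → LOGOUT
2. Rule: LOGIN must occur before LOGOUT
3. Check actual order of events for message-queue
4. Result: Invalid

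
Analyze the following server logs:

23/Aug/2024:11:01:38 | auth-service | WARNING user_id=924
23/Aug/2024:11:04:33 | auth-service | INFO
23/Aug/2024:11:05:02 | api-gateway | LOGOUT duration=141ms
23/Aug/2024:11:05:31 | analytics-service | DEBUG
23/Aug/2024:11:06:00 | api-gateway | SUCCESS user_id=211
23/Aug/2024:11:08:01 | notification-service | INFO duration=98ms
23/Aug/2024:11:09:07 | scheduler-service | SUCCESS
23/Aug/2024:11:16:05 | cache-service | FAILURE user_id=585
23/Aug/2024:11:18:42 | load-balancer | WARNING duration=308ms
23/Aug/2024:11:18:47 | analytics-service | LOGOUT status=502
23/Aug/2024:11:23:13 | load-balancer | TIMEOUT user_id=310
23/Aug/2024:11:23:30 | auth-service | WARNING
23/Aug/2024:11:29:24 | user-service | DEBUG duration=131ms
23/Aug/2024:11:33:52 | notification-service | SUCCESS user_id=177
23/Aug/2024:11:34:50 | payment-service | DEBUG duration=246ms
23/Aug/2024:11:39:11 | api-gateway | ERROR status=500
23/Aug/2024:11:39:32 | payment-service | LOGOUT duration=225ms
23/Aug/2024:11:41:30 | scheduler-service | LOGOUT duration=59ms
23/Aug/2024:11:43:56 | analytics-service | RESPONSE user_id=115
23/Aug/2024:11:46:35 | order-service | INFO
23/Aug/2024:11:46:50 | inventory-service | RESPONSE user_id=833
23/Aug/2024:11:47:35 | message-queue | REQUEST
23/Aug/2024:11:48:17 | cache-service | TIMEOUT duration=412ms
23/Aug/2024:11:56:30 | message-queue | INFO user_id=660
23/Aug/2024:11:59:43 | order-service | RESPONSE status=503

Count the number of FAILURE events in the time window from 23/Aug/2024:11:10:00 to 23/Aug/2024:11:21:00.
1

To count events in the time window:

1. Window boundaries: 23/Aug/2024:11:10:00 to 23/Aug/2024:11:21:00
2. Filter for FAILURE events within this window
3. Count matching events: 1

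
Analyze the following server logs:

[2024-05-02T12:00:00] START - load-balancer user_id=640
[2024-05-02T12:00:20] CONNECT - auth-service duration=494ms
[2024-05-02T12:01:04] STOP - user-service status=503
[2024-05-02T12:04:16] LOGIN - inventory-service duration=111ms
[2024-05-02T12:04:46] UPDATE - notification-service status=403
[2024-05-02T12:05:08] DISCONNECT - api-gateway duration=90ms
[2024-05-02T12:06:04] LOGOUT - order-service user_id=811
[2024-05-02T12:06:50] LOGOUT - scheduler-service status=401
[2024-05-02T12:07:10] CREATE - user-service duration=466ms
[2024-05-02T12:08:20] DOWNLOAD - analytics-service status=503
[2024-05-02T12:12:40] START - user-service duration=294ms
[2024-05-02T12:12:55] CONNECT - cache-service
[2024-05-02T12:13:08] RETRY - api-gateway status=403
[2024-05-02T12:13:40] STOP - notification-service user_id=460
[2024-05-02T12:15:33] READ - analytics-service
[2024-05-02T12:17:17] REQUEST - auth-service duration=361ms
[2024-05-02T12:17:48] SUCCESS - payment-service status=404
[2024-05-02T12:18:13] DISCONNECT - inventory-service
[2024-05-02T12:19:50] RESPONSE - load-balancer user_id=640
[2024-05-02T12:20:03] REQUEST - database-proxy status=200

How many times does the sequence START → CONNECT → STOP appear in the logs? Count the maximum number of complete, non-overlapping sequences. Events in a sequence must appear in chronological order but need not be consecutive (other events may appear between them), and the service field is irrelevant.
2

To count sequences:

1. Look for pattern: START → CONNECT → STOP
2. Greedily scan the log in chronological order, matching each sequence element in turn (ignoring service)
3. Each time the full pattern completes, increment the count and restart matching from the next event
4. Complete non-overlapping sequences found: 2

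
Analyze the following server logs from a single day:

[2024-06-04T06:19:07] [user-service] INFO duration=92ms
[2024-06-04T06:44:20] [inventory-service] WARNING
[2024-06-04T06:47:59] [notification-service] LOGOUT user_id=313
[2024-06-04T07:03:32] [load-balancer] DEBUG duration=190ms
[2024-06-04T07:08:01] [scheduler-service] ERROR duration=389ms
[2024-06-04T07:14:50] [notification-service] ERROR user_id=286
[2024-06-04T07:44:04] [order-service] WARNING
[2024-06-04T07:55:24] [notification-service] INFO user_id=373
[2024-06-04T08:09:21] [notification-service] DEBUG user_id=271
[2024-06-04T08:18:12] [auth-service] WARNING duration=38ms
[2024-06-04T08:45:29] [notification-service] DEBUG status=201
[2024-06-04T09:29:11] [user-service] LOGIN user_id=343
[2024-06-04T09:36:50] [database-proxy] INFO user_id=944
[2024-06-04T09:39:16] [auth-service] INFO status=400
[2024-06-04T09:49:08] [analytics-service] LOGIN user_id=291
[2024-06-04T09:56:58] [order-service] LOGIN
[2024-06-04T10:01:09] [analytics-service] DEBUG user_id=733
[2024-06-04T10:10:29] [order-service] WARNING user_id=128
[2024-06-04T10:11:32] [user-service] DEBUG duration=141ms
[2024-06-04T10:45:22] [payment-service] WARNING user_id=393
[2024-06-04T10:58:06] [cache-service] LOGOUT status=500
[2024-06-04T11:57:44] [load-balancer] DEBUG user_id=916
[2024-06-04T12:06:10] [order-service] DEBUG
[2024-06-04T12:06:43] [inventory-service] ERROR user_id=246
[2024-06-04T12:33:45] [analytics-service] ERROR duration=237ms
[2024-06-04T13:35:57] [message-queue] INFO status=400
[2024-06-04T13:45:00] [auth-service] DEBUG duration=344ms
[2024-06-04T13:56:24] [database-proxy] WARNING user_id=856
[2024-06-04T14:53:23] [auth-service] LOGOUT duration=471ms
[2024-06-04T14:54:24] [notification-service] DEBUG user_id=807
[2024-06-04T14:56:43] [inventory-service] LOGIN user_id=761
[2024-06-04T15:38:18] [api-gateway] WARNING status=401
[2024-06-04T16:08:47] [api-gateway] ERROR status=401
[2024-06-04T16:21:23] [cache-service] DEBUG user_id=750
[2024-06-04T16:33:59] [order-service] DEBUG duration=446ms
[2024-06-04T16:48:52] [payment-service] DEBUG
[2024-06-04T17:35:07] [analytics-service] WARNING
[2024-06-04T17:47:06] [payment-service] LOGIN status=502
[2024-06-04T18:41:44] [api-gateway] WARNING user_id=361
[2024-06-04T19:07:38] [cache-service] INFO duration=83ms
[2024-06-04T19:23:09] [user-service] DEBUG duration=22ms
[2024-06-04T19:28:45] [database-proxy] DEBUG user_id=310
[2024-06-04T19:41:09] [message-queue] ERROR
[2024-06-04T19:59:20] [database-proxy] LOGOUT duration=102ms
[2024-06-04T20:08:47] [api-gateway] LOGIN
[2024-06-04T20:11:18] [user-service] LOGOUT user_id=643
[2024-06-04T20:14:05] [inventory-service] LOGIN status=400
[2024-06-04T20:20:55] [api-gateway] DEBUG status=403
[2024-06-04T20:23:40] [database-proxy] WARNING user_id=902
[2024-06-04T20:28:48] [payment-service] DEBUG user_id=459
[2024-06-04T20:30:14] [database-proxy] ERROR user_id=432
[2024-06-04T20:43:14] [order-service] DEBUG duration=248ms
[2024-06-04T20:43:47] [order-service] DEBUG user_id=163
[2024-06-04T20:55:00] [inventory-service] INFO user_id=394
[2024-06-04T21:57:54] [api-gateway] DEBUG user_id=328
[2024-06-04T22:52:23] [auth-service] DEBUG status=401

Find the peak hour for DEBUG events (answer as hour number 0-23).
20

To find the peak hour:

1. Group all DEBUG events by hour
2. Count events in each hour
3. Find hour with maximum count
4. Peak hour: 20 (with 4 events)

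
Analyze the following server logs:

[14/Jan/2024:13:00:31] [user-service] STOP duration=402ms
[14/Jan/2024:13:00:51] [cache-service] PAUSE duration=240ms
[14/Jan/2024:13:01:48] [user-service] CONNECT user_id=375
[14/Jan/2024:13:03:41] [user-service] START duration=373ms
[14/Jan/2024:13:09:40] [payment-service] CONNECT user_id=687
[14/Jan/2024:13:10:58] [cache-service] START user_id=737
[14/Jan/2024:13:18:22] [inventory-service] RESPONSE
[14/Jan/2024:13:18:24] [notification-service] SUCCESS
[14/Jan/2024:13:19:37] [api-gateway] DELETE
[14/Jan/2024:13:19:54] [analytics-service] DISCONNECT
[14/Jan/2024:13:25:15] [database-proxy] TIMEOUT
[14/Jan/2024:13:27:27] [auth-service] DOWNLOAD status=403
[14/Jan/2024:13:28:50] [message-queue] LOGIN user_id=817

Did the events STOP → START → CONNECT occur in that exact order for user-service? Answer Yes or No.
No

To verify sequence order:

1. Find all events in sequence STOP → START → CONNECT for user-service
2. Extract their timestamps
3. Check if timestamps are in ascending order
4. Result: No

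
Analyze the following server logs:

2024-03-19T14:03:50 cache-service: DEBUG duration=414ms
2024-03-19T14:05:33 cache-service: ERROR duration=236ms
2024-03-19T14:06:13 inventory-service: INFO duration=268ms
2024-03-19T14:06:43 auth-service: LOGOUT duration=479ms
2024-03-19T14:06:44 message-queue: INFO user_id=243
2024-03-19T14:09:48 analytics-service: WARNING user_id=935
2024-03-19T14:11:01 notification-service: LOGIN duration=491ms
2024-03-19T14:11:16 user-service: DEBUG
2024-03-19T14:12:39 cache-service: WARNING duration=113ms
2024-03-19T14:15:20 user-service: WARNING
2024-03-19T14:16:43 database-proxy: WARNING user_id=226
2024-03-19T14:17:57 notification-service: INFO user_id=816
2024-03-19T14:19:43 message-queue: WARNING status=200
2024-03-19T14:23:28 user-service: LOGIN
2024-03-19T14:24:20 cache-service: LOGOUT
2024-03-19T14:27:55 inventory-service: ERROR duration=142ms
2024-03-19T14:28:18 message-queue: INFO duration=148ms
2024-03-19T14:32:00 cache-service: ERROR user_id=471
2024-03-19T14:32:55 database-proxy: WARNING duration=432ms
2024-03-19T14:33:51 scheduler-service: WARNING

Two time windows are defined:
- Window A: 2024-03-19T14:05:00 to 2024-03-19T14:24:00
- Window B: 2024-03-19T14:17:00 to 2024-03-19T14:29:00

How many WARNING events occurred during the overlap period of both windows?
1

To find overlap events:

1. Window A: 2024-03-19T14:05:00 to 2024-03-19T14:24:00
2. Window B: 2024-03-19T14:17:00 to 2024-03-19T14:29:00
3. Overlap period: 2024-03-19T14:17:00 to 2024-03-19T14:24:00
4. Count WARNING events in overlap: 1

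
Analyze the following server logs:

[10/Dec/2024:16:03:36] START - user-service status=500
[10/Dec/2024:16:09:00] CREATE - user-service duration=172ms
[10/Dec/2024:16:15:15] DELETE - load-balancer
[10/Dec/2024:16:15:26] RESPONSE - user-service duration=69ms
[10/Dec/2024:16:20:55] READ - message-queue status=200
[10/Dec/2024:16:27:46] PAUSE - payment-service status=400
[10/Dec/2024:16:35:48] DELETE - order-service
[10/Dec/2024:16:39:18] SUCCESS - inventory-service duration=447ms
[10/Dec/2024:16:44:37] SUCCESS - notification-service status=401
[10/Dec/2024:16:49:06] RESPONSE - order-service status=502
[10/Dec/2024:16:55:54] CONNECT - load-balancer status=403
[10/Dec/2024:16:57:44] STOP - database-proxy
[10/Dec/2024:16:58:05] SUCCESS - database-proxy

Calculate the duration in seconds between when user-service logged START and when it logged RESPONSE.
710

To find the time between events:

1. Locate the first START event for user-service: 10/Dec/2024:16:03:36
2. Locate the first RESPONSE event for user-service: 10/Dec/2024:16:15:26
3. Calculate the difference: 10/Dec/2024:16:15:26 - 10/Dec/2024:16:03:36 = 710 seconds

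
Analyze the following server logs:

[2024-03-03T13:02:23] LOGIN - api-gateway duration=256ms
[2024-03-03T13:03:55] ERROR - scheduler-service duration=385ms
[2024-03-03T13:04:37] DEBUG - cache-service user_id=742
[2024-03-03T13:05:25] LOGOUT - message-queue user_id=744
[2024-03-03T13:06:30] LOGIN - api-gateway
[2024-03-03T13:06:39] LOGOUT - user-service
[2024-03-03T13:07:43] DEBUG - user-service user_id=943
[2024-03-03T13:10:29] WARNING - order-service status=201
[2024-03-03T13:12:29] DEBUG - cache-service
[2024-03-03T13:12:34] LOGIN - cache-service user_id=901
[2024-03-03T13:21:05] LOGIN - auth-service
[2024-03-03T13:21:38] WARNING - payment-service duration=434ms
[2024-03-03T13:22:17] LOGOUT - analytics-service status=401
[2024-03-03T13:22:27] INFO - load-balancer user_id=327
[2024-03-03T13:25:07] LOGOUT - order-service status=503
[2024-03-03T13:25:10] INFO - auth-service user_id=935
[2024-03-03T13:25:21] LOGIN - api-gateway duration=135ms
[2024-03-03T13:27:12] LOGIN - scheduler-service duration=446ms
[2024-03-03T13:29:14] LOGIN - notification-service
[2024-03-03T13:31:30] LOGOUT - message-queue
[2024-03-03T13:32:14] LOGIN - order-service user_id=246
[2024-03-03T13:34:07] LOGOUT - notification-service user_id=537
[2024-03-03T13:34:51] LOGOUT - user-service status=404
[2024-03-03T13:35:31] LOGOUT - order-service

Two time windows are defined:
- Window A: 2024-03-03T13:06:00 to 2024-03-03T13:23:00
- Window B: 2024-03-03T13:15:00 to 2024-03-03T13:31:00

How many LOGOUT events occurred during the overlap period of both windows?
1

To find overlap events:

1. Window A: 2024-03-03T13:06:00 to 2024-03-03T13:23:00
2. Window B: 2024-03-03T13:15:00 to 2024-03-03T13:31:00
3. Overlap period: 2024-03-03T13:15:00 to 2024-03-03T13:23:00
4. Count LOGOUT events in overlap: 1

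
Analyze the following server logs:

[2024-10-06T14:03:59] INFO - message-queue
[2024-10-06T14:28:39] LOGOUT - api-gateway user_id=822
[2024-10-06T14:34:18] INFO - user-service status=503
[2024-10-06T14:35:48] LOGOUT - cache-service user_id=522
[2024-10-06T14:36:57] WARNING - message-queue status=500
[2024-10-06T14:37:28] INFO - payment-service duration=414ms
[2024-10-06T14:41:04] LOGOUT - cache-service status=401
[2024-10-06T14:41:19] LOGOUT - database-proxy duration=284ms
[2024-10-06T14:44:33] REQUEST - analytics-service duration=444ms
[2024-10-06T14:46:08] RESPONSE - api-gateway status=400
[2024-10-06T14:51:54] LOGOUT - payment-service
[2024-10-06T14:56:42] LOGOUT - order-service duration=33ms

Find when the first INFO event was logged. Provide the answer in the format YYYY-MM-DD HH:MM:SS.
2024-10-06 14:03:59

To find the first event:

1. Filter for all INFO events
2. Sort by timestamp
3. Select the first one
4. Timestamp: 2024-10-06 14:03:59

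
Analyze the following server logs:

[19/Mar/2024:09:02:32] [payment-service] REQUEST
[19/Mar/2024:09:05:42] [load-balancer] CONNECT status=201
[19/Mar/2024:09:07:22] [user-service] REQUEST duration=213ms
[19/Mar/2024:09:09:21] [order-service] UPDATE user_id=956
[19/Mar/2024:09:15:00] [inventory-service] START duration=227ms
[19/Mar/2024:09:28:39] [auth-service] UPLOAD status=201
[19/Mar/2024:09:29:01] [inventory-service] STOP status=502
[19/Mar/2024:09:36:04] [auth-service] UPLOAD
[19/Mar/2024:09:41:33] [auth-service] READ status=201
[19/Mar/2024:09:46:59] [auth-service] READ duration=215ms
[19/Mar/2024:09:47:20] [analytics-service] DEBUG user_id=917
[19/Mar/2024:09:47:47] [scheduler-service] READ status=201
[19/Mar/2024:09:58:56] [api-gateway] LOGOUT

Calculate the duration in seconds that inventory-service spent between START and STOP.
841

To calculate state duration:

1. Find START event for inventory-service: 19/Mar/2024:09:15:00
2. Find STOP event for inventory-service: 19/Mar/2024:09:29:01
3. Calculate duration: 19/Mar/2024:09:29:01 - 19/Mar/2024:09:15:00 = 841 seconds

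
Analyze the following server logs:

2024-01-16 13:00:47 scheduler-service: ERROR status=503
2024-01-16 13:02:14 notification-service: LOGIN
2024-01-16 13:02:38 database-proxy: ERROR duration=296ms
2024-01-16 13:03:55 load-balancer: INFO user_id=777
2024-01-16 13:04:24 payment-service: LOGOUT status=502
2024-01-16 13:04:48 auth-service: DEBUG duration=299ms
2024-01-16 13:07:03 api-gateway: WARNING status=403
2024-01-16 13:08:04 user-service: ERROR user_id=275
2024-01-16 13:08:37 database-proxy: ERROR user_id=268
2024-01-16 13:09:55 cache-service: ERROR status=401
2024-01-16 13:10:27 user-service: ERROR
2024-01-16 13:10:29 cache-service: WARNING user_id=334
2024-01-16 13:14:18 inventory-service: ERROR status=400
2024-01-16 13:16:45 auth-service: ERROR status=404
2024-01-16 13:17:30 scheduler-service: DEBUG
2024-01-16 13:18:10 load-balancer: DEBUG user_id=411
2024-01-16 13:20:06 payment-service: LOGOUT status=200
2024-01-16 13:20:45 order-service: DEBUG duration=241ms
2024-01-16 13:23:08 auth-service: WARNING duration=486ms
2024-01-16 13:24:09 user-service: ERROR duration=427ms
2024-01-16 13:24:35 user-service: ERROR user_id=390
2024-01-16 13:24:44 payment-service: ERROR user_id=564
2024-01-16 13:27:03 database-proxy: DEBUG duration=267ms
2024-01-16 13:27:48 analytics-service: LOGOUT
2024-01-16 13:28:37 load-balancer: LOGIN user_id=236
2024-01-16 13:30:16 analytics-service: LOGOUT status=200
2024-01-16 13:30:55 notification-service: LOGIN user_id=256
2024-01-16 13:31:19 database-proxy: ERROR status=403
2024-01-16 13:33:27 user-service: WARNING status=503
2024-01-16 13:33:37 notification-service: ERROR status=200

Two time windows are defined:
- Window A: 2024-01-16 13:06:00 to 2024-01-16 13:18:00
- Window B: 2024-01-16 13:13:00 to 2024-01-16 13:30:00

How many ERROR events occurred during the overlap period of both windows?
2

To find overlap events:

1. Window A: 2024-01-16 13:06:00 to 2024-01-16 13:18:00
2. Window B: 2024-01-16 13:13:00 to 2024-01-16 13:30:00
3. Overlap period: 2024-01-16 13:13:00 to 2024-01-16 13:18:00
4. Count ERROR events in overlap: 2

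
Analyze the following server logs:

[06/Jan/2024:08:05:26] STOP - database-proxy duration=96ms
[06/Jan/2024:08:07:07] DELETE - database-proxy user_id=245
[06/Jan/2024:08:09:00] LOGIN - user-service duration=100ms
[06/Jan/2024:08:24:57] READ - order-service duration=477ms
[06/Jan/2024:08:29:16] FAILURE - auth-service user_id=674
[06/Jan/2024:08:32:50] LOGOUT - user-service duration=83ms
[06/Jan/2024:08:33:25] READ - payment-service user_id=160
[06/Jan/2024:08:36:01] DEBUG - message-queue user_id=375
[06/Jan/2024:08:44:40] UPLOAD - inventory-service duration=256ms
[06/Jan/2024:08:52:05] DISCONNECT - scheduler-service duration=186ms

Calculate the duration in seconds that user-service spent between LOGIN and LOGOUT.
1430

To calculate state duration:

1. Find LOGIN event for user-service: 06/Jan/2024:08:09:00
2. Find LOGOUT event for user-service: 06/Jan/2024:08:32:50
3. Calculate duration: 06/Jan/2024:08:32:50 - 06/Jan/2024:08:09:00 = 1430 seconds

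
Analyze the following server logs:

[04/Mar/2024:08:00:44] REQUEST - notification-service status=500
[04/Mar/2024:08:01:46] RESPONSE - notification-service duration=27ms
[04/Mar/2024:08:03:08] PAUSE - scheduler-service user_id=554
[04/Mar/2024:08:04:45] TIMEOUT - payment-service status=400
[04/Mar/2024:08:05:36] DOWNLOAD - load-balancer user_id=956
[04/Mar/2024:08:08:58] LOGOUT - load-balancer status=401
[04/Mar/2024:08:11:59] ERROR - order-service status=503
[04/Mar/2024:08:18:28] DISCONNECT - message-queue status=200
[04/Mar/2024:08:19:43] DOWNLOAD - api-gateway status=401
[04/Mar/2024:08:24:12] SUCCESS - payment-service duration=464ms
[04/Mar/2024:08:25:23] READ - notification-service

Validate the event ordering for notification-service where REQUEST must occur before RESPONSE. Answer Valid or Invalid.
Valid

To validate ordering:

1. Required order: REQUEST → RESPONSE
2. Rule: REQUEST must occur before RESPONSE
3. Check actual order of events for notification-service
4. Result: Valid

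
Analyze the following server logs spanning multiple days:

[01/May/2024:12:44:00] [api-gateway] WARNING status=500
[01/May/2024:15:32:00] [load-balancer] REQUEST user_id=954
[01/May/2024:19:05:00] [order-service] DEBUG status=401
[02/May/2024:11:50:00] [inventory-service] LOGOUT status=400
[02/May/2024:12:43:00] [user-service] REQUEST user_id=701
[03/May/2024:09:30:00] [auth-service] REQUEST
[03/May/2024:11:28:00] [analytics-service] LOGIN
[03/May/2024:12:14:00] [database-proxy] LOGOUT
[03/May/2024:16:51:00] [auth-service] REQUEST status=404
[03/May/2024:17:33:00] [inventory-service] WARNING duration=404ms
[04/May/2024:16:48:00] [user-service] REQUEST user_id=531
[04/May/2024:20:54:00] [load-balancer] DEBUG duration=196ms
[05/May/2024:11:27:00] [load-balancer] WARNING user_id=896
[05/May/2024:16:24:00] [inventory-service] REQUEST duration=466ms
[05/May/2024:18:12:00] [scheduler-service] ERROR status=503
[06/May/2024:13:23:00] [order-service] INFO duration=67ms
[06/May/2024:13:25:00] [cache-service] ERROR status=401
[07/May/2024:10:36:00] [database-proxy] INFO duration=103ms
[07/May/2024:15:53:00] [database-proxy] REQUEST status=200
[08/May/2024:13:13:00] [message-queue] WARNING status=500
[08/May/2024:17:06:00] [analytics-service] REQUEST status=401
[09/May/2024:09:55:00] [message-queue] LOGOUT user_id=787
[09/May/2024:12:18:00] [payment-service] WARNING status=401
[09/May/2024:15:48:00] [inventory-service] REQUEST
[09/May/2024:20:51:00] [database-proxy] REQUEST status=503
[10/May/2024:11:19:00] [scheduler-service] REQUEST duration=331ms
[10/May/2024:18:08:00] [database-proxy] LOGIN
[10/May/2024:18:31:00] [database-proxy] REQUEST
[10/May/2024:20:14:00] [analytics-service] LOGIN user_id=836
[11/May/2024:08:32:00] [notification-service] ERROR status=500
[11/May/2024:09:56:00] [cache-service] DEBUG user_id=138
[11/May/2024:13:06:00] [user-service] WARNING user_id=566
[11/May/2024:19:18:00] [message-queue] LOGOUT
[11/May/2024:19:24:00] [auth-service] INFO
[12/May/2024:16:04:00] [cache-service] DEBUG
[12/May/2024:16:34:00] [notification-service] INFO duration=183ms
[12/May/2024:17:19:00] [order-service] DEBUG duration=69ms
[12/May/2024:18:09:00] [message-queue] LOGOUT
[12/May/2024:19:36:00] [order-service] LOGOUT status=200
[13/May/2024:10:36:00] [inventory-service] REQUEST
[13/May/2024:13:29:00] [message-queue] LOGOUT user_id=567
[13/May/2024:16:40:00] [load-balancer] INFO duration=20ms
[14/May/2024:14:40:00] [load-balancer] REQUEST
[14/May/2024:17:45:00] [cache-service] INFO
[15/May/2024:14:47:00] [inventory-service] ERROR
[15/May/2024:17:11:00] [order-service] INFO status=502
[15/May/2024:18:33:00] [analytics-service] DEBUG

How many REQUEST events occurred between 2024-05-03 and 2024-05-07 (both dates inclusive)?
5

To filter by date range:

1. Date range: 2024-05-03 through 2024-05-07, both dates inclusive
2. Filter for REQUEST events whose date falls in this range
3. Count matching events: 5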